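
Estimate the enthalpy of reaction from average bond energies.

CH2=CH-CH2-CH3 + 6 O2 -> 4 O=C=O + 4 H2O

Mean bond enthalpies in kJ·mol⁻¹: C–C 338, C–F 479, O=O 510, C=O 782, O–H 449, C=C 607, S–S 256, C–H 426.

Bonds broken (reactants):
  C–C: 2 × 338 = 676
  C–H: 8 × 426 = 3408
  C=C: 1 × 607 = 607
  O=O: 6 × 510 = 3060
  Σ(broken) = 7751 kJ
Bonds formed (products):
  C=O: 8 × 782 = 6256
  O–H: 8 × 449 = 3592
  Σ(formed) = 9848 kJ
ΔH = Σ(broken) − Σ(formed) = 7751 − 9848 = −2097 kJ

ΔH ≈ −2097 kJ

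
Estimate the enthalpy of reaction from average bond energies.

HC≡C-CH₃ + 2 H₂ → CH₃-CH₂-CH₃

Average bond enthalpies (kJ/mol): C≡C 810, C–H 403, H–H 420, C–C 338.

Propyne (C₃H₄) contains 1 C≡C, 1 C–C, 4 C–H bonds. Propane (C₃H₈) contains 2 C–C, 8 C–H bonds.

ΔH ≈ −300 kJ

Bonds broken (reactants):
  C≡C: 1 × 810 = 810
  C–C: 1 × 338 = 338
  C–H: 4 × 403 = 1612
  H–H: 2 × 420 = 840
  Σ(broken) = 3600 kJ
Bonds formed (products):
  C–C: 2 × 338 = 676
  C–H: 8 × 403 = 3224
  Σ(formed) = 3900 kJ
ΔH = Σ(broken) − Σ(formed) = 3600 − 3900 = −300 kJ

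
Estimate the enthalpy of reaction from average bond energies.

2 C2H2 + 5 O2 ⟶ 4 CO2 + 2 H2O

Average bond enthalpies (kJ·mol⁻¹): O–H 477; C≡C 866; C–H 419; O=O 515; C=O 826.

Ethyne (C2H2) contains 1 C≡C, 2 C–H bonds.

ΔH ≈ −2533 kJ

Bonds broken (reactants):
  C≡C: 2 × 866 = 1732
  C–H: 4 × 419 = 1676
  O=O: 5 × 515 = 2575
  Σ(broken) = 5983 kJ
Bonds formed (products):
  C=O: 8 × 826 = 6608
  O–H: 4 × 477 = 1908
  Σ(formed) = 8516 kJ
ΔH = Σ(broken) − Σ(formed) = 5983 − 8516 = −2533 kJ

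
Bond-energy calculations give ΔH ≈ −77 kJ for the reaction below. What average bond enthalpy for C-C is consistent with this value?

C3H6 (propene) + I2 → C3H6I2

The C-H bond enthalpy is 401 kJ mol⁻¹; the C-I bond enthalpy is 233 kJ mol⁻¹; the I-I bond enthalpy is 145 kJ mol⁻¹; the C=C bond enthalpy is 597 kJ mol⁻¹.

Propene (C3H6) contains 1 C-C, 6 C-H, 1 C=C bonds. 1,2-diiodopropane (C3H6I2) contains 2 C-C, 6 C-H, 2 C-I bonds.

Let D be the C-C bond energy.
Σ(broken) = 1×D + 6×401 + 1×597 + 1×145 = 3148 + D
Σ(formed) = 2×D + 6×401 + 2×233 = 2872 + 2D
ΔH = Σ(broken) − Σ(formed) = (3148 + D) − (2872 + 2D) = +276 − D
Setting this equal to −77 kJ gives D = 353 kJ/mol.

D(C-C) ≈ 353 kJ/mol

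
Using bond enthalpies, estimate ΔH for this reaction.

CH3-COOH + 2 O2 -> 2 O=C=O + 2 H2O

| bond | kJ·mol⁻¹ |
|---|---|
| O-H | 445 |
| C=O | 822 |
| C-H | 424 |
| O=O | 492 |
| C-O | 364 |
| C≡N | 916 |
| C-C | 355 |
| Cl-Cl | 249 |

Bonds broken (reactants):
  C-C: 1 × 355 = 355
  C-H: 3 × 424 = 1272
  C-O: 1 × 364 = 364
  C=O: 1 × 822 = 822
  O-H: 1 × 445 = 445
  O=O: 2 × 492 = 984
  Σ(broken) = 4242 kJ
Bonds formed (products):
  C=O: 4 × 822 = 3288
  O-H: 4 × 445 = 1780
  Σ(formed) = 5068 kJ
ΔH = Σ(broken) − Σ(formed) = 4242 − 5068 = −826 kJ

ΔH ≈ −826 kJ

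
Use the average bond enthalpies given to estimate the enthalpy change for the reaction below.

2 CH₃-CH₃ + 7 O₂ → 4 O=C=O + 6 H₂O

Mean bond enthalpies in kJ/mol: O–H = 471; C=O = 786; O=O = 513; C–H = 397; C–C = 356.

Bonds broken (reactants):
  C–C: 2 × 356 = 712
  C–H: 12 × 397 = 4764
  O=O: 7 × 513 = 3591
  Σ(broken) = 9067 kJ
Bonds formed (products):
  C=O: 8 × 786 = 6288
  O–H: 12 × 471 = 5652
  Σ(formed) = 11940 kJ
ΔH = Σ(broken) − Σ(formed) = 9067 − 11940 = −2873 kJ

ΔH ≈ −2873 kJ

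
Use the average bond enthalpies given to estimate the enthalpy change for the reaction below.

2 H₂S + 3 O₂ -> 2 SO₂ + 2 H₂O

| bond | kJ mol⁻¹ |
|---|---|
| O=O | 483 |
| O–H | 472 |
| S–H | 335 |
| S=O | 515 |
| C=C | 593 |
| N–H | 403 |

Bonds broken (reactants):
  O=O: 3 × 483 = 1449
  S–H: 4 × 335 = 1340
  Σ(broken) = 2789 kJ
Bonds formed (products):
  O–H: 4 × 472 = 1888
  S=O: 4 × 515 = 2060
  Σ(formed) = 3948 kJ
ΔH = Σ(broken) − Σ(formed) = 2789 − 3948 = −1159 kJ

ΔH ≈ −1159 kJ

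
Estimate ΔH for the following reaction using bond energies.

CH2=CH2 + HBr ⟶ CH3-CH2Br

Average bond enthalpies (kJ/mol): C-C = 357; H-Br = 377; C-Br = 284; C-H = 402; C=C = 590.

ΔH ≈ −76 kJ

Bonds broken (reactants):
  C-H: 4 × 402 = 1608
  C=C: 1 × 590 = 590
  H-Br: 1 × 377 = 377
  Σ(broken) = 2575 kJ
Bonds formed (products):
  C-Br: 1 × 284 = 284
  C-C: 1 × 357 = 357
  C-H: 5 × 402 = 2010
  Σ(formed) = 2651 kJ
ΔH = Σ(broken) − Σ(formed) = 2575 − 2651 = −76 kJ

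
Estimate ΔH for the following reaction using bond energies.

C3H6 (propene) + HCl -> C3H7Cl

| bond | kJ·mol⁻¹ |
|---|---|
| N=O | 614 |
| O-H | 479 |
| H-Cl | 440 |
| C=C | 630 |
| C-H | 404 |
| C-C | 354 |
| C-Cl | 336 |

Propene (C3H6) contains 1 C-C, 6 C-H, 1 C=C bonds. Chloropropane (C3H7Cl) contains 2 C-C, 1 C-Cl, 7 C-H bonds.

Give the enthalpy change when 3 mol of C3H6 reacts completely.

ΔH = −72 kJ

Bonds broken (reactants):
  C-C: 1 × 354 = 354
  C-H: 6 × 404 = 2424
  C=C: 1 × 630 = 630
  H-Cl: 1 × 440 = 440
  Σ(broken) = 3848 kJ
Bonds formed (products):
  C-C: 2 × 354 = 708
  C-Cl: 1 × 336 = 336
  C-H: 7 × 404 = 2828
  Σ(formed) = 3872 kJ
ΔH = Σ(broken) − Σ(formed) = 3848 − 3872 = −24 kJ
For 3× the reaction as written: 3 × (−24) = −72 kJ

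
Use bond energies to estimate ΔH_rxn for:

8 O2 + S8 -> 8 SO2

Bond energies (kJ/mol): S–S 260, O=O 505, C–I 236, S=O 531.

Bonds broken (reactants):
  O=O: 8 × 505 = 4040
  S–S: 8 × 260 = 2080
  Σ(broken) = 6120 kJ
Bonds formed (products):
  S=O: 16 × 531 = 8496
  Σ(formed) = 8496 kJ
ΔH = Σ(broken) − Σ(formed) = 6120 − 8496 = −2376 kJ

ΔH ≈ −2376 kJ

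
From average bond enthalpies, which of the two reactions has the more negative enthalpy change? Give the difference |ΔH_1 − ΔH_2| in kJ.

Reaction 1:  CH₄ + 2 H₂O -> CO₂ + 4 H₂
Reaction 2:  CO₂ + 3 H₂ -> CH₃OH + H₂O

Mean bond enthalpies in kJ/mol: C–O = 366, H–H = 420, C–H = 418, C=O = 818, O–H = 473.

Reaction 1:
  Bonds broken (reactants):
    C–H: 4 × 418 = 1672
    O–H: 4 × 473 = 1892
    Σ(broken) = 3564 kJ
  Bonds formed (products):
    C=O: 2 × 818 = 1636
    H–H: 4 × 420 = 1680
    Σ(formed) = 3316 kJ
  ΔH_1 = 3564 − 3316 = +248 kJ
Reaction 2:
  Bonds broken (reactants):
    C=O: 2 × 818 = 1636
    H–H: 3 × 420 = 1260
    Σ(broken) = 2896 kJ
  Bonds formed (products):
    C–H: 3 × 418 = 1254
    C–O: 1 × 366 = 366
    O–H: 3 × 473 = 1419
    Σ(formed) = 3039 kJ
  ΔH_2 = 2896 − 3039 = −143 kJ
ΔH_1 − ΔH_2 = +391 kJ, so reaction 2 has the more negative ΔH; |ΔH_1 − ΔH_2| = 391 kJ.

Reaction 2, by 391 kJ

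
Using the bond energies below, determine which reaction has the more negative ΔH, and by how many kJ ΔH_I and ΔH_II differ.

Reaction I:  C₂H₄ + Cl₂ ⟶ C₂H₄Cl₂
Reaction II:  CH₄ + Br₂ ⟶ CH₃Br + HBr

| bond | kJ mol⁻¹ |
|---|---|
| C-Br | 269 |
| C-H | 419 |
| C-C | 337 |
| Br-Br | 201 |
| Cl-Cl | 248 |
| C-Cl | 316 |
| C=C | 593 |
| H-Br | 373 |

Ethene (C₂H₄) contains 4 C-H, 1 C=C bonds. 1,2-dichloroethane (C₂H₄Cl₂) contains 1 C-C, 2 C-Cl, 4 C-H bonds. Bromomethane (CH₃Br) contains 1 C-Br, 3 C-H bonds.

Reaction I, by 106 kJ

Reaction I:
  Bonds broken (reactants):
    C-H: 4 × 419 = 1676
    C=C: 1 × 593 = 593
    Cl-Cl: 1 × 248 = 248
    Σ(broken) = 2517 kJ
  Bonds formed (products):
    C-C: 1 × 337 = 337
    C-Cl: 2 × 316 = 632
    C-H: 4 × 419 = 1676
    Σ(formed) = 2645 kJ
  ΔH_I = 2517 − 2645 = −128 kJ
Reaction II:
  Bonds broken (reactants):
    Br-Br: 1 × 201 = 201
    C-H: 4 × 419 = 1676
    Σ(broken) = 1877 kJ
  Bonds formed (products):
    C-Br: 1 × 269 = 269
    C-H: 3 × 419 = 1257
    H-Br: 1 × 373 = 373
    Σ(formed) = 1899 kJ
  ΔH_II = 1877 − 1899 = −22 kJ
ΔH_I − ΔH_II = −106 kJ, so reaction I has the more negative ΔH; |ΔH_I − ΔH_II| = 106 kJ.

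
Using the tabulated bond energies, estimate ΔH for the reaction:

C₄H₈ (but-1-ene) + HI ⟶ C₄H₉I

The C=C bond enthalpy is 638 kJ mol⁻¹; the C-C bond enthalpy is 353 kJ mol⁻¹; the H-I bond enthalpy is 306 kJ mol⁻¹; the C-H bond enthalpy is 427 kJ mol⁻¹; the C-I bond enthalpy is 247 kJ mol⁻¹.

ΔH ≈ −83 kJ

Bonds broken (reactants):
  C-C: 2 × 353 = 706
  C-H: 8 × 427 = 3416
  C=C: 1 × 638 = 638
  H-I: 1 × 306 = 306
  Σ(broken) = 5066 kJ
Bonds formed (products):
  C-C: 3 × 353 = 1059
  C-H: 9 × 427 = 3843
  C-I: 1 × 247 = 247
  Σ(formed) = 5149 kJ
ΔH = Σ(broken) − Σ(formed) = 5066 − 5149 = −83 kJ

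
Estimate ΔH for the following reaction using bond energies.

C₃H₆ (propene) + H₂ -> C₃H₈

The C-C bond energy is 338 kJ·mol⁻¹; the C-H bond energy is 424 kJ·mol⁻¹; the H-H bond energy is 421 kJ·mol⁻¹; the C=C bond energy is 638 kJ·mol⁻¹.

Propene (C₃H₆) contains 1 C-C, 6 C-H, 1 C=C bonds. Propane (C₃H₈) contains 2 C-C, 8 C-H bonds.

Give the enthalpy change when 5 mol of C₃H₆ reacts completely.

Bonds broken (reactants):
  C-C: 1 × 338 = 338
  C-H: 6 × 424 = 2544
  C=C: 1 × 638 = 638
  H-H: 1 × 421 = 421
  Σ(broken) = 3941 kJ
Bonds formed (products):
  C-C: 2 × 338 = 676
  C-H: 8 × 424 = 3392
  Σ(formed) = 4068 kJ
ΔH = Σ(broken) − Σ(formed) = 3941 − 4068 = −127 kJ
For 5× the reaction as written: 5 × (−127) = −635 kJ

ΔH = −635 kJ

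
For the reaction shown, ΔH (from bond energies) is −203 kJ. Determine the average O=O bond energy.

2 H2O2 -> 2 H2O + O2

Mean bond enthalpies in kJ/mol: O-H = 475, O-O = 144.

D(O=O) ≈ 491 kJ/mol

Let D be the O=O bond energy.
Σ(broken) = 4×475 + 2×144 = 2188
Σ(formed) = 4×475 + 1×D = 1900 + D
ΔH = Σ(broken) − Σ(formed) = (2188) − (1900 + D) = +288 − D
Setting this equal to −203 kJ gives D = 491 kJ/mol.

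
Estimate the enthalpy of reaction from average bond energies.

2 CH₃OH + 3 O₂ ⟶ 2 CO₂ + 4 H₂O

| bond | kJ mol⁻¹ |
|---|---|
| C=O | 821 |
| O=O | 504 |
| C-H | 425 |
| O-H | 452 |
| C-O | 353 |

Bonds broken (reactants):
  C-H: 6 × 425 = 2550
  C-O: 2 × 353 = 706
  O-H: 2 × 452 = 904
  O=O: 3 × 504 = 1512
  Σ(broken) = 5672 kJ
Bonds formed (products):
  C=O: 4 × 821 = 3284
  O-H: 8 × 452 = 3616
  Σ(formed) = 6900 kJ
ΔH = Σ(broken) − Σ(formed) = 5672 − 6900 = −1228 kJ

ΔH ≈ −1228 kJ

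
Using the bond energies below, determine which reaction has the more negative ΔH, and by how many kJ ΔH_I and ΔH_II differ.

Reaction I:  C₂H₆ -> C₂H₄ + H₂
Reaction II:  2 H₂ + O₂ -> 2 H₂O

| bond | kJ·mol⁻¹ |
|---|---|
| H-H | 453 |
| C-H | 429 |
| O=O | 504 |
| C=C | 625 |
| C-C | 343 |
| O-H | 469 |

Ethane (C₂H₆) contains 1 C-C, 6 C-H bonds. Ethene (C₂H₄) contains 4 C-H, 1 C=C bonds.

Reaction II, by 589 kJ

Reaction I:
  Bonds broken (reactants):
    C-C: 1 × 343 = 343
    C-H: 6 × 429 = 2574
    Σ(broken) = 2917 kJ
  Bonds formed (products):
    C-H: 4 × 429 = 1716
    C=C: 1 × 625 = 625
    H-H: 1 × 453 = 453
    Σ(formed) = 2794 kJ
  ΔH_I = 2917 − 2794 = +123 kJ
Reaction II:
  Bonds broken (reactants):
    H-H: 2 × 453 = 906
    O=O: 1 × 504 = 504
    Σ(broken) = 1410 kJ
  Bonds formed (products):
    O-H: 4 × 469 = 1876
    Σ(formed) = 1876 kJ
  ΔH_II = 1410 − 1876 = −466 kJ
ΔH_I − ΔH_II = +589 kJ, so reaction II has the more negative ΔH; |ΔH_I − ΔH_II| = 589 kJ.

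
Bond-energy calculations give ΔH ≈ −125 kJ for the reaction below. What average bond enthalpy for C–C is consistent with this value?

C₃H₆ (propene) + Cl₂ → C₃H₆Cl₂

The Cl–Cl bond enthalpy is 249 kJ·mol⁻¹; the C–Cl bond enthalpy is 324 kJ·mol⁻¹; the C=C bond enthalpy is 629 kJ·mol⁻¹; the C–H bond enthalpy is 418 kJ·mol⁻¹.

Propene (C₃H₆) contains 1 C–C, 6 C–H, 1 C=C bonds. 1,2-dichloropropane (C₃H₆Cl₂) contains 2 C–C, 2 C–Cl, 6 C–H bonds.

Let D be the C–C bond energy.
Σ(broken) = 1×D + 6×418 + 1×629 + 1×249 = 3386 + D
Σ(formed) = 2×D + 2×324 + 6×418 = 3156 + 2D
ΔH = Σ(broken) − Σ(formed) = (3386 + D) − (3156 + 2D) = +230 − D
Setting this equal to −125 kJ gives D = 355 kJ/mol.

D(C–C) ≈ 355 kJ/mol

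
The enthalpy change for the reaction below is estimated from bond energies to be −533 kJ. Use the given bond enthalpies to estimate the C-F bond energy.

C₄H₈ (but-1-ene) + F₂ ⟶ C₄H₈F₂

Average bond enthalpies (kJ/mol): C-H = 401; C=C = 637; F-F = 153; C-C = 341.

D(C-F) ≈ 491 kJ/mol

Let D be the C-F bond energy.
Σ(broken) = 2×341 + 8×401 + 1×637 + 1×153 = 4680
Σ(formed) = 3×341 + 2×D + 8×401 = 4231 + 2D
ΔH = Σ(broken) − Σ(formed) = (4680) − (4231 + 2D) = +449 − 2D
Setting this equal to −533 kJ gives 2D = 982, so D = 491 kJ/mol.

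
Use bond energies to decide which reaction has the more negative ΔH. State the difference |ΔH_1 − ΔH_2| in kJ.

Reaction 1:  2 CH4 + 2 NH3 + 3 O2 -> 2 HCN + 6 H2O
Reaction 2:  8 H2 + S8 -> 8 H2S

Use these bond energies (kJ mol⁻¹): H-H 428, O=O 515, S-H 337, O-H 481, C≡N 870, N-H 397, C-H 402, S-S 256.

Reaction 1, by 1253 kJ

Reaction 1:
  Bonds broken (reactants):
    C-H: 8 × 402 = 3216
    N-H: 6 × 397 = 2382
    O=O: 3 × 515 = 1545
    Σ(broken) = 7143 kJ
  Bonds formed (products):
    C≡N: 2 × 870 = 1740
    C-H: 2 × 402 = 804
    O-H: 12 × 481 = 5772
    Σ(formed) = 8316 kJ
  ΔH_1 = 7143 − 8316 = −1173 kJ
Reaction 2:
  Bonds broken (reactants):
    H-H: 8 × 428 = 3424
    S-S: 8 × 256 = 2048
    Σ(broken) = 5472 kJ
  Bonds formed (products):
    S-H: 16 × 337 = 5392
    Σ(formed) = 5392 kJ
  ΔH_2 = 5472 − 5392 = +80 kJ
ΔH_1 − ΔH_2 = −1253 kJ, so reaction 1 has the more negative ΔH; |ΔH_1 − ΔH_2| = 1253 kJ.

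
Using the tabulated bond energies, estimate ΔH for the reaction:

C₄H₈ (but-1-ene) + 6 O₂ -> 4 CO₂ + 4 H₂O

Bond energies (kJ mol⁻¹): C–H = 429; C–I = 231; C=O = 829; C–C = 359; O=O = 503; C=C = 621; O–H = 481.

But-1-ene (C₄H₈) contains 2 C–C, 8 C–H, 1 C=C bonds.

ΔH ≈ −2691 kJ

Bonds broken (reactants):
  C–C: 2 × 359 = 718
  C–H: 8 × 429 = 3432
  C=C: 1 × 621 = 621
  O=O: 6 × 503 = 3018
  Σ(broken) = 7789 kJ
Bonds formed (products):
  C=O: 8 × 829 = 6632
  O–H: 8 × 481 = 3848
  Σ(formed) = 10480 kJ
ΔH = Σ(broken) − Σ(formed) = 7789 − 10480 = −2691 kJ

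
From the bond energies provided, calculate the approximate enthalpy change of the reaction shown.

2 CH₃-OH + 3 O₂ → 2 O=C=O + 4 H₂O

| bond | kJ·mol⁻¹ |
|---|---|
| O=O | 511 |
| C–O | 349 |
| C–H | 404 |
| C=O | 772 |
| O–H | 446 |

Bonds broken (reactants):
  C–H: 6 × 404 = 2424
  C–O: 2 × 349 = 698
  O–H: 2 × 446 = 892
  O=O: 3 × 511 = 1533
  Σ(broken) = 5547 kJ
Bonds formed (products):
  C=O: 4 × 772 = 3088
  O–H: 8 × 446 = 3568
  Σ(formed) = 6656 kJ
ΔH = Σ(broken) − Σ(formed) = 5547 − 6656 = −1109 kJ

ΔH ≈ −1109 kJ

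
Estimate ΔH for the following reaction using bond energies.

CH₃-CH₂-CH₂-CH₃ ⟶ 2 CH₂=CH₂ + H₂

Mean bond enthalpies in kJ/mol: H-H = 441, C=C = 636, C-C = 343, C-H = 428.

ΔH ≈ +172 kJ

Bonds broken (reactants):
  C-C: 3 × 343 = 1029
  C-H: 10 × 428 = 4280
  Σ(broken) = 5309 kJ
Bonds formed (products):
  C-H: 8 × 428 = 3424
  C=C: 2 × 636 = 1272
  H-H: 1 × 441 = 441
  Σ(formed) = 5137 kJ
ΔH = Σ(broken) − Σ(formed) = 5309 − 5137 = +172 kJ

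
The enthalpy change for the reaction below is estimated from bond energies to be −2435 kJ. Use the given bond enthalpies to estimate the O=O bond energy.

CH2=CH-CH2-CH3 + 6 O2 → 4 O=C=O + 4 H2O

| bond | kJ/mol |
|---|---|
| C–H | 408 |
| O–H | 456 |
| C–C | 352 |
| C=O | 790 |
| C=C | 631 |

Let D be the O=O bond energy.
Σ(broken) = 2×352 + 8×408 + 1×631 + 6×D = 4599 + 6D
Σ(formed) = 8×790 + 8×456 = 9968
ΔH = Σ(broken) − Σ(formed) = (4599 + 6D) − (9968) = −5369 + 6D
Setting this equal to −2435 kJ gives 6D = 2934, so D = 489 kJ/mol.

D(O=O) ≈ 489 kJ/mol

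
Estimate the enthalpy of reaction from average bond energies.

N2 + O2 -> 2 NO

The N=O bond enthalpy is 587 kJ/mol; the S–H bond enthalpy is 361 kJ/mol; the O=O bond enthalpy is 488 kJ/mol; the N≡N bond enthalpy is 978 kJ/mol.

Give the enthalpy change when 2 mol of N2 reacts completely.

ΔH = +584 kJ

Bonds broken (reactants):
  N≡N: 1 × 978 = 978
  O=O: 1 × 488 = 488
  Σ(broken) = 1466 kJ
Bonds formed (products):
  N=O: 2 × 587 = 1174
  Σ(formed) = 1174 kJ
ΔH = Σ(broken) − Σ(formed) = 1466 − 1174 = +292 kJ
For 2× the reaction as written: 2 × (+292) = +584 kJ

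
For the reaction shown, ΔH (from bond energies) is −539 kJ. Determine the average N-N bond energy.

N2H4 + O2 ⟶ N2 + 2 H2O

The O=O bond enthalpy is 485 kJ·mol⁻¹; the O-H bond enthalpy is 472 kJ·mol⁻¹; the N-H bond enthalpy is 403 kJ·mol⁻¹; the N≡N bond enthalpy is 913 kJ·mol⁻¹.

Let D be the N-N bond energy.
Σ(broken) = 4×403 + 1×D + 1×485 = 2097 + D
Σ(formed) = 1×913 + 4×472 = 2801
ΔH = Σ(broken) − Σ(formed) = (2097 + D) − (2801) = −704 + D
Setting this equal to −539 kJ gives D = 165 kJ/mol.

D(N-N) ≈ 165 kJ/mol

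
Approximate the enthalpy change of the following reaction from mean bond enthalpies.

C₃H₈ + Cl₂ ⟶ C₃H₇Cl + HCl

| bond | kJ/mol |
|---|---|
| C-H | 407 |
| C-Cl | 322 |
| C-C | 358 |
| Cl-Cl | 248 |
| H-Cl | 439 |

Bonds broken (reactants):
  C-C: 2 × 358 = 716
  C-H: 8 × 407 = 3256
  Cl-Cl: 1 × 248 = 248
  Σ(broken) = 4220 kJ
Bonds formed (products):
  C-C: 2 × 358 = 716
  C-Cl: 1 × 322 = 322
  C-H: 7 × 407 = 2849
  H-Cl: 1 × 439 = 439
  Σ(formed) = 4326 kJ
ΔH = Σ(broken) − Σ(formed) = 4220 − 4326 = −106 kJ

ΔH ≈ −106 kJ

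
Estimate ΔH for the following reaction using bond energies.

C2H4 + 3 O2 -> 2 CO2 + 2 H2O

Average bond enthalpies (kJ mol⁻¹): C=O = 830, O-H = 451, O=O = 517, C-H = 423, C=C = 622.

Bonds broken (reactants):
  C-H: 4 × 423 = 1692
  C=C: 1 × 622 = 622
  O=O: 3 × 517 = 1551
  Σ(broken) = 3865 kJ
Bonds formed (products):
  C=O: 4 × 830 = 3320
  O-H: 4 × 451 = 1804
  Σ(formed) = 5124 kJ
ΔH = Σ(broken) − Σ(formed) = 3865 − 5124 = −1259 kJ

ΔH ≈ −1259 kJ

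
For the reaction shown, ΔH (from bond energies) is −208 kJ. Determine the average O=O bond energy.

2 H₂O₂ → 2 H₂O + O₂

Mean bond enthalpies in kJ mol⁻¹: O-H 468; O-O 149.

Let D be the O=O bond energy.
Σ(broken) = 4×468 + 2×149 = 2170
Σ(formed) = 4×468 + 1×D = 1872 + D
ΔH = Σ(broken) − Σ(formed) = (2170) − (1872 + D) = +298 − D
Setting this equal to −208 kJ gives D = 506 kJ/mol.

D(O=O) ≈ 506 kJ/mol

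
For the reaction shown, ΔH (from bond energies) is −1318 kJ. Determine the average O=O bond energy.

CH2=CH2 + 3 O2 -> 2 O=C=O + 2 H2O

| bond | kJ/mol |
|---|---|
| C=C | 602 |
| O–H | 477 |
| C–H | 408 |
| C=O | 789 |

Let D be the O=O bond energy.
Σ(broken) = 4×408 + 1×602 + 3×D = 2234 + 3D
Σ(formed) = 4×789 + 4×477 = 5064
ΔH = Σ(broken) − Σ(formed) = (2234 + 3D) − (5064) = −2830 + 3D
Setting this equal to −1318 kJ gives 3D = 1512, so D = 504 kJ/mol.

D(O=O) ≈ 504 kJ/mol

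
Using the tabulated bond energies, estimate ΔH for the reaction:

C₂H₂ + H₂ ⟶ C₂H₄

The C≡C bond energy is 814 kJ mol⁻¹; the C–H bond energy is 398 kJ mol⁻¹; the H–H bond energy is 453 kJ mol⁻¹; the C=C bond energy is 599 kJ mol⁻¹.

ΔH ≈ −128 kJ

Bonds broken (reactants):
  C≡C: 1 × 814 = 814
  C–H: 2 × 398 = 796
  H–H: 1 × 453 = 453
  Σ(broken) = 2063 kJ
Bonds formed (products):
  C–H: 4 × 398 = 1592
  C=C: 1 × 599 = 599
  Σ(formed) = 2191 kJ
ΔH = Σ(broken) − Σ(formed) = 2063 − 2191 = −128 kJ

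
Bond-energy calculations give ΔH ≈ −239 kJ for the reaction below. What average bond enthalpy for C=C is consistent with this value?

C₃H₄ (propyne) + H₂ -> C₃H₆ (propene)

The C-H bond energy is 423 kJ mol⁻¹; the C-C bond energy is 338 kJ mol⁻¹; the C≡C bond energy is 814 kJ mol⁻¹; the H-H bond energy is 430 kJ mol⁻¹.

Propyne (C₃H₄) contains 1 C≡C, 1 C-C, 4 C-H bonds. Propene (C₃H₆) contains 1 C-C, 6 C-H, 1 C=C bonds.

Let D be the C=C bond energy.
Σ(broken) = 1×814 + 1×338 + 4×423 + 1×430 = 3274
Σ(formed) = 1×338 + 6×423 + 1×D = 2876 + D
ΔH = Σ(broken) − Σ(formed) = (3274) − (2876 + D) = +398 − D
Setting this equal to −239 kJ gives D = 637 kJ/mol.

D(C=C) ≈ 637 kJ/mol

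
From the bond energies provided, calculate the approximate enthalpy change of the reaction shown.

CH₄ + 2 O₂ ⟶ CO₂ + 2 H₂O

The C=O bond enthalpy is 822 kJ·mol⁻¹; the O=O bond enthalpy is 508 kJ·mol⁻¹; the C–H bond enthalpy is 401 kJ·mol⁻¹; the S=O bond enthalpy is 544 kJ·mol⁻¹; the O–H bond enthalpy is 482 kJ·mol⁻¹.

Bonds broken (reactants):
  C–H: 4 × 401 = 1604
  O=O: 2 × 508 = 1016
  Σ(broken) = 2620 kJ
Bonds formed (products):
  C=O: 2 × 822 = 1644
  O–H: 4 × 482 = 1928
  Σ(formed) = 3572 kJ
ΔH = Σ(broken) − Σ(formed) = 2620 − 3572 = −952 kJ

ΔH ≈ −952 kJ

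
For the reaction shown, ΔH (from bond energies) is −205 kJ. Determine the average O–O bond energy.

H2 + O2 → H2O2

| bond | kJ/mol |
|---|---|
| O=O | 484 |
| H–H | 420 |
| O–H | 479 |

Let D be the O–O bond energy.
Σ(broken) = 1×420 + 1×484 = 904
Σ(formed) = 2×479 + 1×D = 958 + D
ΔH = Σ(broken) − Σ(formed) = (904) − (958 + D) = −54 − D
Setting this equal to −205 kJ gives D = 151 kJ/mol.

D(O–O) ≈ 151 kJ/mol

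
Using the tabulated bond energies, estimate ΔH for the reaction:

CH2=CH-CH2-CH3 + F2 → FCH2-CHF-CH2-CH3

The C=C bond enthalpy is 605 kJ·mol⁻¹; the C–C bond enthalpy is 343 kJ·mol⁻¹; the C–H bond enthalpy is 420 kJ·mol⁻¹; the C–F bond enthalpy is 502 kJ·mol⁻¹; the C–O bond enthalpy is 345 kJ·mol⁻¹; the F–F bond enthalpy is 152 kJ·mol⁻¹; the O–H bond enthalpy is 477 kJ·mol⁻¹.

ΔH ≈ −590 kJ

Bonds broken (reactants):
  C–C: 2 × 343 = 686
  C–H: 8 × 420 = 3360
  C=C: 1 × 605 = 605
  F–F: 1 × 152 = 152
  Σ(broken) = 4803 kJ
Bonds formed (products):
  C–C: 3 × 343 = 1029
  C–F: 2 × 502 = 1004
  C–H: 8 × 420 = 3360
  Σ(formed) = 5393 kJ
ΔH = Σ(broken) − Σ(formed) = 4803 − 5393 = −590 kJ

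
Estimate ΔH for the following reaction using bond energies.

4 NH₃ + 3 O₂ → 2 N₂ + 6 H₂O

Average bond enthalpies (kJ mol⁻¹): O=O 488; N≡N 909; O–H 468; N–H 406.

ΔH ≈ −1098 kJ

Bonds broken (reactants):
  N–H: 12 × 406 = 4872
  O=O: 3 × 488 = 1464
  Σ(broken) = 6336 kJ
Bonds formed (products):
  N≡N: 2 × 909 = 1818
  O–H: 12 × 468 = 5616
  Σ(formed) = 7434 kJ
ΔH = Σ(broken) − Σ(formed) = 6336 − 7434 = −1098 kJ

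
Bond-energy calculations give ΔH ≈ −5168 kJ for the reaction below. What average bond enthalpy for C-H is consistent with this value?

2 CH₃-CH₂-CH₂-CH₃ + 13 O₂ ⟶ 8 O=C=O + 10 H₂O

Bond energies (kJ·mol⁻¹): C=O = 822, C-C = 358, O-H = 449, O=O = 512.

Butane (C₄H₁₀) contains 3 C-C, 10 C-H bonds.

D(C-H) ≈ 408 kJ/mol

Let D be the C-H bond energy.
Σ(broken) = 6×358 + 20×D + 13×512 = 8804 + 20D
Σ(formed) = 16×822 + 20×449 = 22132
ΔH = Σ(broken) − Σ(formed) = (8804 + 20D) − (22132) = −13328 + 20D
Setting this equal to −5168 kJ gives 20D = 8160, so D = 408 kJ/mol.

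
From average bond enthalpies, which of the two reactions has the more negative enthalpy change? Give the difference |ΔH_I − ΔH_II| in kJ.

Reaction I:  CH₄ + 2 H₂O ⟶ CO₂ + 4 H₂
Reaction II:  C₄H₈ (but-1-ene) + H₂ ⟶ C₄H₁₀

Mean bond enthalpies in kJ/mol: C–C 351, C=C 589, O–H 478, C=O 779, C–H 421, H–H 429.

Reaction II, by 497 kJ

Reaction I:
  Bonds broken (reactants):
    C–H: 4 × 421 = 1684
    O–H: 4 × 478 = 1912
    Σ(broken) = 3596 kJ
  Bonds formed (products):
    C=O: 2 × 779 = 1558
    H–H: 4 × 429 = 1716
    Σ(formed) = 3274 kJ
  ΔH_I = 3596 − 3274 = +322 kJ
Reaction II:
  Bonds broken (reactants):
    C–C: 2 × 351 = 702
    C–H: 8 × 421 = 3368
    C=C: 1 × 589 = 589
    H–H: 1 × 429 = 429
    Σ(broken) = 5088 kJ
  Bonds formed (products):
    C–C: 3 × 351 = 1053
    C–H: 10 × 421 = 4210
    Σ(formed) = 5263 kJ
  ΔH_II = 5088 − 5263 = −175 kJ
ΔH_I − ΔH_II = +497 kJ, so reaction II has the more negative ΔH; |ΔH_I − ΔH_II| = 497 kJ.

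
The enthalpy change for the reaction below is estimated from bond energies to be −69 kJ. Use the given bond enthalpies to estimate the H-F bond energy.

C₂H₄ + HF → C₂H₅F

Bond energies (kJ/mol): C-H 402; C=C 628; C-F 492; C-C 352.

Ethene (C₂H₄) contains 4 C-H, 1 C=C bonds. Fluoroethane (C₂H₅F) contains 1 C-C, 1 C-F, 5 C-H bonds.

Let D be the H-F bond energy.
Σ(broken) = 4×402 + 1×628 + 1×D = 2236 + D
Σ(formed) = 1×352 + 1×492 + 5×402 = 2854
ΔH = Σ(broken) − Σ(formed) = (2236 + D) − (2854) = −618 + D
Setting this equal to −69 kJ gives D = 549 kJ/mol.

D(H-F) ≈ 549 kJ/mol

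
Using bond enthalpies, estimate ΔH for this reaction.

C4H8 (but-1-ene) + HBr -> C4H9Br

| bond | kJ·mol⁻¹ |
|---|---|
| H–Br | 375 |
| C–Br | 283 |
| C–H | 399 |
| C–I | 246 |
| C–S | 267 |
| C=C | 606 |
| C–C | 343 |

Bonds broken (reactants):
  C–C: 2 × 343 = 686
  C–H: 8 × 399 = 3192
  C=C: 1 × 606 = 606
  H–Br: 1 × 375 = 375
  Σ(broken) = 4859 kJ
Bonds formed (products):
  C–Br: 1 × 283 = 283
  C–C: 3 × 343 = 1029
  C–H: 9 × 399 = 3591
  Σ(formed) = 4903 kJ
ΔH = Σ(broken) − Σ(formed) = 4859 − 4903 = −44 kJ

ΔH ≈ −44 kJ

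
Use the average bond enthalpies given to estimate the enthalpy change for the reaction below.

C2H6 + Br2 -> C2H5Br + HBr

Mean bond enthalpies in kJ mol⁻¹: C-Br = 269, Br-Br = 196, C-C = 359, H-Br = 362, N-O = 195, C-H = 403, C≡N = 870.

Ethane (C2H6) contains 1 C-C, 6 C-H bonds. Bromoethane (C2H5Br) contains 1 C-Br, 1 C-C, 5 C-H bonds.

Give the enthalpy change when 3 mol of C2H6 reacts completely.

Bonds broken (reactants):
  Br-Br: 1 × 196 = 196
  C-C: 1 × 359 = 359
  C-H: 6 × 403 = 2418
  Σ(broken) = 2973 kJ
Bonds formed (products):
  C-Br: 1 × 269 = 269
  C-C: 1 × 359 = 359
  C-H: 5 × 403 = 2015
  H-Br: 1 × 362 = 362
  Σ(formed) = 3005 kJ
ΔH = Σ(broken) − Σ(formed) = 2973 − 3005 = −32 kJ
For 3× the reaction as written: 3 × (−32) = −96 kJ

ΔH = −96 kJ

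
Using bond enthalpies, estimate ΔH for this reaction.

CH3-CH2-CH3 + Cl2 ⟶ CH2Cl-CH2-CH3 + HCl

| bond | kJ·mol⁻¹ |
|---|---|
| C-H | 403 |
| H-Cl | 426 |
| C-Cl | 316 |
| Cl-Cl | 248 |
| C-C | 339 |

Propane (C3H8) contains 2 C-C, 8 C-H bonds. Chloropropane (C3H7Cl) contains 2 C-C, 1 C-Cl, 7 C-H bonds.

Bonds broken (reactants):
  C-C: 2 × 339 = 678
  C-H: 8 × 403 = 3224
  Cl-Cl: 1 × 248 = 248
  Σ(broken) = 4150 kJ
Bonds formed (products):
  C-C: 2 × 339 = 678
  C-Cl: 1 × 316 = 316
  C-H: 7 × 403 = 2821
  H-Cl: 1 × 426 = 426
  Σ(formed) = 4241 kJ
ΔH = Σ(broken) − Σ(formed) = 4150 − 4241 = −91 kJ

ΔH ≈ −91 kJ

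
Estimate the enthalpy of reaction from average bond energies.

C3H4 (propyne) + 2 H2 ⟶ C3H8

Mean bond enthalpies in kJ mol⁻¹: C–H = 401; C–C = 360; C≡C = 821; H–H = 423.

ΔH ≈ −297 kJ

Bonds broken (reactants):
  C≡C: 1 × 821 = 821
  C–C: 1 × 360 = 360
  C–H: 4 × 401 = 1604
  H–H: 2 × 423 = 846
  Σ(broken) = 3631 kJ
Bonds formed (products):
  C–C: 2 × 360 = 720
  C–H: 8 × 401 = 3208
  Σ(formed) = 3928 kJ
ΔH = Σ(broken) − Σ(formed) = 3631 − 3928 = −297 kJ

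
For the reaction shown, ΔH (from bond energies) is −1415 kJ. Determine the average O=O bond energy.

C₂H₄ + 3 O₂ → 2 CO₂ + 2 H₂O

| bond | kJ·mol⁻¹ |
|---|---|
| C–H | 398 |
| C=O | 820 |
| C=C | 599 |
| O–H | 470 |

D(O=O) ≈ 518 kJ/mol

Let D be the O=O bond energy.
Σ(broken) = 4×398 + 1×599 + 3×D = 2191 + 3D
Σ(formed) = 4×820 + 4×470 = 5160
ΔH = Σ(broken) − Σ(formed) = (2191 + 3D) − (5160) = −2969 + 3D
Setting this equal to −1415 kJ gives 3D = 1554, so D = 518 kJ/mol.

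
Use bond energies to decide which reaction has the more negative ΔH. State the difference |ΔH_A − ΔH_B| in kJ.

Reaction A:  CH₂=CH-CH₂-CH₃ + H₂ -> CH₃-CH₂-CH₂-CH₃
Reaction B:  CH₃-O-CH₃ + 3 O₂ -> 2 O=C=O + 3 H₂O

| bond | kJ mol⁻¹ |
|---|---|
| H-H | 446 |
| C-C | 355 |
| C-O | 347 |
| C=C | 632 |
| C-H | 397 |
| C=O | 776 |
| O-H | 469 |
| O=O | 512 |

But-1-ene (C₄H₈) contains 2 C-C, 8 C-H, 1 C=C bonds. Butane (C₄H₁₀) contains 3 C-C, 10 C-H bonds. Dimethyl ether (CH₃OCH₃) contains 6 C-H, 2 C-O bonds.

Reaction A:
  Bonds broken (reactants):
    C-C: 2 × 355 = 710
    C-H: 8 × 397 = 3176
    C=C: 1 × 632 = 632
    H-H: 1 × 446 = 446
    Σ(broken) = 4964 kJ
  Bonds formed (products):
    C-C: 3 × 355 = 1065
    C-H: 10 × 397 = 3970
    Σ(formed) = 5035 kJ
  ΔH_A = 4964 − 5035 = −71 kJ
Reaction B:
  Bonds broken (reactants):
    C-H: 6 × 397 = 2382
    C-O: 2 × 347 = 694
    O=O: 3 × 512 = 1536
    Σ(broken) = 4612 kJ
  Bonds formed (products):
    C=O: 4 × 776 = 3104
    O-H: 6 × 469 = 2814
    Σ(formed) = 5918 kJ
  ΔH_B = 4612 − 5918 = −1306 kJ
ΔH_A − ΔH_B = +1235 kJ, so reaction B has the more negative ΔH; |ΔH_A − ΔH_B| = 1235 kJ.

Reaction B, by 1235 kJ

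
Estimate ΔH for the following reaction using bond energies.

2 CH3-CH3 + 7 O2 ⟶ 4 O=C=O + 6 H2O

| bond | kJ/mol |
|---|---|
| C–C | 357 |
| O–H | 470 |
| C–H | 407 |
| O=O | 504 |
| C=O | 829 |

Bonds broken (reactants):
  C–C: 2 × 357 = 714
  C–H: 12 × 407 = 4884
  O=O: 7 × 504 = 3528
  Σ(broken) = 9126 kJ
Bonds formed (products):
  C=O: 8 × 829 = 6632
  O–H: 12 × 470 = 5640
  Σ(formed) = 12272 kJ
ΔH = Σ(broken) − Σ(formed) = 9126 − 12272 = −3146 kJ

ΔH ≈ −3146 kJ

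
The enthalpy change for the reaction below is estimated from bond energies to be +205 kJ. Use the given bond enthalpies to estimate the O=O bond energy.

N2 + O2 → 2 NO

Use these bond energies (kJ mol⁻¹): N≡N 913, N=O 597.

D(O=O) ≈ 486 kJ/mol

Let D be the O=O bond energy.
Σ(broken) = 1×913 + 1×D = 913 + D
Σ(formed) = 2×597 = 1194
ΔH = Σ(broken) − Σ(formed) = (913 + D) − (1194) = −281 + D
Setting this equal to +205 kJ gives D = 486 kJ/mol.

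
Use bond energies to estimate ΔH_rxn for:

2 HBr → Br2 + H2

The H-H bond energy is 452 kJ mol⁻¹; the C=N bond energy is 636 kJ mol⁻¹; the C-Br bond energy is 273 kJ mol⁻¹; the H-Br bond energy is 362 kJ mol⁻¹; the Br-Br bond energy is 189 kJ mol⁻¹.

Bonds broken (reactants):
  H-Br: 2 × 362 = 724
  Σ(broken) = 724 kJ
Bonds formed (products):
  Br-Br: 1 × 189 = 189
  H-H: 1 × 452 = 452
  Σ(formed) = 641 kJ
ΔH = Σ(broken) − Σ(formed) = 724 − 641 = +83 kJ

ΔH ≈ +83 kJ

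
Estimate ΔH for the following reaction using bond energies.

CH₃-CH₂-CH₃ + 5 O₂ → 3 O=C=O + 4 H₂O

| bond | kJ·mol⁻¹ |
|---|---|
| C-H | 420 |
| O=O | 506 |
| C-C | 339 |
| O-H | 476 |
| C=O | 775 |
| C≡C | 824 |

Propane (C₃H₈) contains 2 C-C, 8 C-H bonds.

ΔH ≈ −1890 kJ

Bonds broken (reactants):
  C-C: 2 × 339 = 678
  C-H: 8 × 420 = 3360
  O=O: 5 × 506 = 2530
  Σ(broken) = 6568 kJ
Bonds formed (products):
  C=O: 6 × 775 = 4650
  O-H: 8 × 476 = 3808
  Σ(formed) = 8458 kJ
ΔH = Σ(broken) − Σ(formed) = 6568 − 8458 = −1890 kJ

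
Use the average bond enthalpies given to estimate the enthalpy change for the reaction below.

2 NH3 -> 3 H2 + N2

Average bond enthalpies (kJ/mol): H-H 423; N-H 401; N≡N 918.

ΔH ≈ +219 kJ

Bonds broken (reactants):
  N-H: 6 × 401 = 2406
  Σ(broken) = 2406 kJ
Bonds formed (products):
  H-H: 3 × 423 = 1269
  N≡N: 1 × 918 = 918
  Σ(formed) = 2187 kJ
ΔH = Σ(broken) − Σ(formed) = 2406 − 2187 = +219 kJ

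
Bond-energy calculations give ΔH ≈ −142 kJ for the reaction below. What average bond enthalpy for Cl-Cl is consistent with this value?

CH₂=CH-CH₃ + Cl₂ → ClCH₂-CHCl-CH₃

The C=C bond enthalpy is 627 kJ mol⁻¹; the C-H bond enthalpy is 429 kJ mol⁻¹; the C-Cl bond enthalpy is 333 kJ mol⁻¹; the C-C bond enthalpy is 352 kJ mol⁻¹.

D(Cl-Cl) ≈ 249 kJ/mol

Let D be the Cl-Cl bond energy.
Σ(broken) = 1×352 + 6×429 + 1×627 + 1×D = 3553 + D
Σ(formed) = 2×352 + 2×333 + 6×429 = 3944
ΔH = Σ(broken) − Σ(formed) = (3553 + D) − (3944) = −391 + D
Setting this equal to −142 kJ gives D = 249 kJ/mol.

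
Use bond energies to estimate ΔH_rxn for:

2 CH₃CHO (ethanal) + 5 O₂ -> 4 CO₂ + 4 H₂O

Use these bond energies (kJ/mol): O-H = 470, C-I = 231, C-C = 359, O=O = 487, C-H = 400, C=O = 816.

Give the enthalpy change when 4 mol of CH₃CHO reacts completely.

ΔH = −4606 kJ

Bonds broken (reactants):
  C-C: 2 × 359 = 718
  C-H: 8 × 400 = 3200
  C=O: 2 × 816 = 1632
  O=O: 5 × 487 = 2435
  Σ(broken) = 7985 kJ
Bonds formed (products):
  C=O: 8 × 816 = 6528
  O-H: 8 × 470 = 3760
  Σ(formed) = 10288 kJ
ΔH = Σ(broken) − Σ(formed) = 7985 − 10288 = −2303 kJ
For 2× the reaction as written: 2 × (−2303) = −4606 kJ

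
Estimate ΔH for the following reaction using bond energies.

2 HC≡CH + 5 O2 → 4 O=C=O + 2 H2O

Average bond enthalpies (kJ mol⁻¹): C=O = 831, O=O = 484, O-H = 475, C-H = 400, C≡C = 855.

Bonds broken (reactants):
  C≡C: 2 × 855 = 1710
  C-H: 4 × 400 = 1600
  O=O: 5 × 484 = 2420
  Σ(broken) = 5730 kJ
Bonds formed (products):
  C=O: 8 × 831 = 6648
  O-H: 4 × 475 = 1900
  Σ(formed) = 8548 kJ
ΔH = Σ(broken) − Σ(formed) = 5730 − 8548 = −2818 kJ

ΔH ≈ −2818 kJ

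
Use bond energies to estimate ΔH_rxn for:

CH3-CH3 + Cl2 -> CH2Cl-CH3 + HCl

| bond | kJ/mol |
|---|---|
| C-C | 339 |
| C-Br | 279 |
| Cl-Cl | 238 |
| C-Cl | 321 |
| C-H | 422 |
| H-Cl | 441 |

ΔH ≈ −102 kJ

Bonds broken (reactants):
  C-C: 1 × 339 = 339
  C-H: 6 × 422 = 2532
  Cl-Cl: 1 × 238 = 238
  Σ(broken) = 3109 kJ
Bonds formed (products):
  C-C: 1 × 339 = 339
  C-Cl: 1 × 321 = 321
  C-H: 5 × 422 = 2110
  H-Cl: 1 × 441 = 441
  Σ(formed) = 3211 kJ
ΔH = Σ(broken) − Σ(formed) = 3109 − 3211 = −102 kJ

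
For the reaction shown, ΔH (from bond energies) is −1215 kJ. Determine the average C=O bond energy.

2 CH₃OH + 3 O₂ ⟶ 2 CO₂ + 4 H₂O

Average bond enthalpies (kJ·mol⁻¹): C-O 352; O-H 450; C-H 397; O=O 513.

D(C=O) ≈ 785 kJ/mol

Let D be the C=O bond energy.
Σ(broken) = 6×397 + 2×352 + 2×450 + 3×513 = 5525
Σ(formed) = 4×D + 8×450 = 3600 + 4D
ΔH = Σ(broken) − Σ(formed) = (5525) − (3600 + 4D) = +1925 − 4D
Setting this equal to −1215 kJ gives 4D = 3140, so D = 785 kJ/mol.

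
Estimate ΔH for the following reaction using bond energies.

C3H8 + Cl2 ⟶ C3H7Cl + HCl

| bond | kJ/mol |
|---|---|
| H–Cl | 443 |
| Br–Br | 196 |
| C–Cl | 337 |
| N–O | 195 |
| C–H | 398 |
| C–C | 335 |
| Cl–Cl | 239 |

ΔH ≈ −143 kJ

Bonds broken (reactants):
  C–C: 2 × 335 = 670
  C–H: 8 × 398 = 3184
  Cl–Cl: 1 × 239 = 239
  Σ(broken) = 4093 kJ
Bonds formed (products):
  C–C: 2 × 335 = 670
  C–Cl: 1 × 337 = 337
  C–H: 7 × 398 = 2786
  H–Cl: 1 × 443 = 443
  Σ(formed) = 4236 kJ
ΔH = Σ(broken) − Σ(formed) = 4093 − 4236 = −143 kJ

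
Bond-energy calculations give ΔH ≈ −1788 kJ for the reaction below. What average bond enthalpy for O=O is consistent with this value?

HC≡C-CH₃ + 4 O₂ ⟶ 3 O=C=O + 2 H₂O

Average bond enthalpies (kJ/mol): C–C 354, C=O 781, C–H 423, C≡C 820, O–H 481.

Let D be the O=O bond energy.
Σ(broken) = 1×820 + 1×354 + 4×423 + 4×D = 2866 + 4D
Σ(formed) = 6×781 + 4×481 = 6610
ΔH = Σ(broken) − Σ(formed) = (2866 + 4D) − (6610) = −3744 + 4D
Setting this equal to −1788 kJ gives 4D = 1956, so D = 489 kJ/mol.

D(O=O) ≈ 489 kJ/mol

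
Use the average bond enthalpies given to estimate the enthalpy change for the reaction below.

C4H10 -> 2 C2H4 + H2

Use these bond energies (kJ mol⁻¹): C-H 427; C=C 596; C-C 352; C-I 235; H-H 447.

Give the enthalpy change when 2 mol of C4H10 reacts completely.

Bonds broken (reactants):
  C-C: 3 × 352 = 1056
  C-H: 10 × 427 = 4270
  Σ(broken) = 5326 kJ
Bonds formed (products):
  C-H: 8 × 427 = 3416
  C=C: 2 × 596 = 1192
  H-H: 1 × 447 = 447
  Σ(formed) = 5055 kJ
ΔH = Σ(broken) − Σ(formed) = 5326 − 5055 = +271 kJ
For 2× the reaction as written: 2 × (+271) = +542 kJ

ΔH = +542 kJ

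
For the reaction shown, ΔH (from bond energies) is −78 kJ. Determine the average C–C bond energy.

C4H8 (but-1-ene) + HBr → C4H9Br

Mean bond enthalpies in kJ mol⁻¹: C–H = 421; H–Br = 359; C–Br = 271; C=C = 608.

Let D be the C–C bond energy.
Σ(broken) = 2×D + 8×421 + 1×608 + 1×359 = 4335 + 2D
Σ(formed) = 1×271 + 3×D + 9×421 = 4060 + 3D
ΔH = Σ(broken) − Σ(formed) = (4335 + 2D) − (4060 + 3D) = +275 − D
Setting this equal to −78 kJ gives D = 353 kJ/mol.

D(C–C) ≈ 353 kJ/mol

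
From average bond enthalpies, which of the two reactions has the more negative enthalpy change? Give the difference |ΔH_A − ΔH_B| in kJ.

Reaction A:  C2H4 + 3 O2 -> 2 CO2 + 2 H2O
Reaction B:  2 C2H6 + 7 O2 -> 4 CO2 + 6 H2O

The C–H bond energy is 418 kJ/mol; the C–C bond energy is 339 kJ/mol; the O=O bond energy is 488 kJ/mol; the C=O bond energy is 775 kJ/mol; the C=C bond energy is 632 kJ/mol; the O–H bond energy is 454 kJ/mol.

Reaction A:
  Bonds broken (reactants):
    C–H: 4 × 418 = 1672
    C=C: 1 × 632 = 632
    O=O: 3 × 488 = 1464
    Σ(broken) = 3768 kJ
  Bonds formed (products):
    C=O: 4 × 775 = 3100
    O–H: 4 × 454 = 1816
    Σ(formed) = 4916 kJ
  ΔH_A = 3768 − 4916 = −1148 kJ
Reaction B:
  Bonds broken (reactants):
    C–C: 2 × 339 = 678
    C–H: 12 × 418 = 5016
    O=O: 7 × 488 = 3416
    Σ(broken) = 9110 kJ
  Bonds formed (products):
    C=O: 8 × 775 = 6200
    O–H: 12 × 454 = 5448
    Σ(formed) = 11648 kJ
  ΔH_B = 9110 − 11648 = −2538 kJ
ΔH_A − ΔH_B = +1390 kJ, so reaction B has the more negative ΔH; |ΔH_A − ΔH_B| = 1390 kJ.

Reaction B, by 1390 kJ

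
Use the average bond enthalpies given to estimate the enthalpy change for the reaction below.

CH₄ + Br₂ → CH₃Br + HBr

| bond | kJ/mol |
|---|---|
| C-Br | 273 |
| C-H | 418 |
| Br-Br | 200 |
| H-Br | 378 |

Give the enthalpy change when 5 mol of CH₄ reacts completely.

Bonds broken (reactants):
  Br-Br: 1 × 200 = 200
  C-H: 4 × 418 = 1672
  Σ(broken) = 1872 kJ
Bonds formed (products):
  C-Br: 1 × 273 = 273
  C-H: 3 × 418 = 1254
  H-Br: 1 × 378 = 378
  Σ(formed) = 1905 kJ
ΔH = Σ(broken) − Σ(formed) = 1872 − 1905 = −33 kJ
For 5× the reaction as written: 5 × (−33) = −165 kJ

ΔH = −165 kJ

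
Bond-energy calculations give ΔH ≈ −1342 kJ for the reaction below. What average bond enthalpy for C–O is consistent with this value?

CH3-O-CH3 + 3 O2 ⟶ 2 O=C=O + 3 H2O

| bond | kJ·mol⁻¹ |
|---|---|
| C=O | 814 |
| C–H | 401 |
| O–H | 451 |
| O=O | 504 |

Let D be the C–O bond energy.
Σ(broken) = 6×401 + 2×D + 3×504 = 3918 + 2D
Σ(formed) = 4×814 + 6×451 = 5962
ΔH = Σ(broken) − Σ(formed) = (3918 + 2D) − (5962) = −2044 + 2D
Setting this equal to −1342 kJ gives 2D = 702, so D = 351 kJ/mol.

D(C–O) ≈ 351 kJ/mol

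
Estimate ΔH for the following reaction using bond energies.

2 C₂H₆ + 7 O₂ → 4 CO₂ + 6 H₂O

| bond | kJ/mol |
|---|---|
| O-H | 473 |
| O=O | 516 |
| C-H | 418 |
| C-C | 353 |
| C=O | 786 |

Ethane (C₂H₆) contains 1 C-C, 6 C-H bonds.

ΔH ≈ −2630 kJ

Bonds broken (reactants):
  C-C: 2 × 353 = 706
  C-H: 12 × 418 = 5016
  O=O: 7 × 516 = 3612
  Σ(broken) = 9334 kJ
Bonds formed (products):
  C=O: 8 × 786 = 6288
  O-H: 12 × 473 = 5676
  Σ(formed) = 11964 kJ
ΔH = Σ(broken) − Σ(formed) = 9334 − 11964 = −2630 kJ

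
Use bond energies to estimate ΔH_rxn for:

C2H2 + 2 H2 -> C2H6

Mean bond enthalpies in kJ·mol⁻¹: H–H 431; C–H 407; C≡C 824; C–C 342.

ΔH ≈ −284 kJ

Bonds broken (reactants):
  C≡C: 1 × 824 = 824
  C–H: 2 × 407 = 814
  H–H: 2 × 431 = 862
  Σ(broken) = 2500 kJ
Bonds formed (products):
  C–C: 1 × 342 = 342
  C–H: 6 × 407 = 2442
  Σ(formed) = 2784 kJ
ΔH = Σ(broken) − Σ(formed) = 2500 − 2784 = −284 kJ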